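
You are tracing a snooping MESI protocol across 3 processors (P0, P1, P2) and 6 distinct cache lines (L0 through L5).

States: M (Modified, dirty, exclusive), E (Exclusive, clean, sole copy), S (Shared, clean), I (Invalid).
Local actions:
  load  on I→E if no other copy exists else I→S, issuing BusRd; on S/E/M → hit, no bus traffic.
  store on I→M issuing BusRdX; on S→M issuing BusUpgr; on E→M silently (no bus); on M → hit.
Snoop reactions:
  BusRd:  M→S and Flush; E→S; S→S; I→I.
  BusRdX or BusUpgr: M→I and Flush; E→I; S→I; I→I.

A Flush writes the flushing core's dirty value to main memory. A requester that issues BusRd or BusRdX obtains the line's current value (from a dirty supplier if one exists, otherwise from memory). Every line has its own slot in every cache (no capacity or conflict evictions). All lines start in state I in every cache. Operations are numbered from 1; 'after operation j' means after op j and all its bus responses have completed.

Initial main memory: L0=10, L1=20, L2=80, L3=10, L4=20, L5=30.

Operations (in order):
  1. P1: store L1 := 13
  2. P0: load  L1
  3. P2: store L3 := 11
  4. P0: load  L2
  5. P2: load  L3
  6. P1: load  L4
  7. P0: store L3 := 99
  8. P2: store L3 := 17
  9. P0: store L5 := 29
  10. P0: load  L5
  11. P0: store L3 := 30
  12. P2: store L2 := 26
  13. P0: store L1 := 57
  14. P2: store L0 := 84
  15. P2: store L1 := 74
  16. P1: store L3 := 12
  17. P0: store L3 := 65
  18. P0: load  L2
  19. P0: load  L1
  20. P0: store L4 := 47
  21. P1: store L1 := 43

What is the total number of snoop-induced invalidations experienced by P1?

invalidations = 3

step 1: P1: store L1 := 13  ⟶  IMI  (L1)  txn=BusRdX  M[L1]=20
step 2: P0: load  L1  ⟶  SSI  (L1)  txn=BusRd+Flush  M[L1]=13
step 3: P2: store L3 := 11  ⟶  IIM  (L3)  txn=BusRdX  M[L3]=10
step 4: P0: load  L2  ⟶  EII  (L2)  txn=BusRd  M[L2]=80
step 5: P2: load  L3  ⟶  IIM  (L3)  txn=∅  M[L3]=10
step 6: P1: load  L4  ⟶  IEI  (L4)  txn=BusRd  M[L4]=20
step 7: P0: store L3 := 99  ⟶  MII  (L3)  txn=BusRdX+Flush  M[L3]=11
step 8: P2: store L3 := 17  ⟶  IIM  (L3)  txn=BusRdX+Flush  M[L3]=99
step 9: P0: store L5 := 29  ⟶  MII  (L5)  txn=BusRdX  M[L5]=30
step 10: P0: load  L5  ⟶  MII  (L5)  txn=∅  M[L5]=30
step 11: P0: store L3 := 30  ⟶  MII  (L3)  txn=BusRdX+Flush  M[L3]=17
step 12: P2: store L2 := 26  ⟶  IIM  (L2)  txn=BusRdX  M[L2]=80
step 13: P0: store L1 := 57  ⟶  MII  (L1)  txn=BusUpgr  M[L1]=13
step 14: P2: store L0 := 84  ⟶  IIM  (L0)  txn=BusRdX  M[L0]=10
step 15: P2: store L1 := 74  ⟶  IIM  (L1)  txn=BusRdX+Flush  M[L1]=57
step 16: P1: store L3 := 12  ⟶  IMI  (L3)  txn=BusRdX+Flush  M[L3]=30
step 17: P0: store L3 := 65  ⟶  MII  (L3)  txn=BusRdX+Flush  M[L3]=12
step 18: P0: load  L2  ⟶  SIS  (L2)  txn=BusRd+Flush  M[L2]=26
step 19: P0: load  L1  ⟶  SIS  (L1)  txn=BusRd+Flush  M[L1]=74
step 20: P0: store L4 := 47  ⟶  MII  (L4)  txn=BusRdX  M[L4]=20
step 21: P1: store L1 := 43  ⟶  IMI  (L1)  txn=BusRdX  M[L1]=74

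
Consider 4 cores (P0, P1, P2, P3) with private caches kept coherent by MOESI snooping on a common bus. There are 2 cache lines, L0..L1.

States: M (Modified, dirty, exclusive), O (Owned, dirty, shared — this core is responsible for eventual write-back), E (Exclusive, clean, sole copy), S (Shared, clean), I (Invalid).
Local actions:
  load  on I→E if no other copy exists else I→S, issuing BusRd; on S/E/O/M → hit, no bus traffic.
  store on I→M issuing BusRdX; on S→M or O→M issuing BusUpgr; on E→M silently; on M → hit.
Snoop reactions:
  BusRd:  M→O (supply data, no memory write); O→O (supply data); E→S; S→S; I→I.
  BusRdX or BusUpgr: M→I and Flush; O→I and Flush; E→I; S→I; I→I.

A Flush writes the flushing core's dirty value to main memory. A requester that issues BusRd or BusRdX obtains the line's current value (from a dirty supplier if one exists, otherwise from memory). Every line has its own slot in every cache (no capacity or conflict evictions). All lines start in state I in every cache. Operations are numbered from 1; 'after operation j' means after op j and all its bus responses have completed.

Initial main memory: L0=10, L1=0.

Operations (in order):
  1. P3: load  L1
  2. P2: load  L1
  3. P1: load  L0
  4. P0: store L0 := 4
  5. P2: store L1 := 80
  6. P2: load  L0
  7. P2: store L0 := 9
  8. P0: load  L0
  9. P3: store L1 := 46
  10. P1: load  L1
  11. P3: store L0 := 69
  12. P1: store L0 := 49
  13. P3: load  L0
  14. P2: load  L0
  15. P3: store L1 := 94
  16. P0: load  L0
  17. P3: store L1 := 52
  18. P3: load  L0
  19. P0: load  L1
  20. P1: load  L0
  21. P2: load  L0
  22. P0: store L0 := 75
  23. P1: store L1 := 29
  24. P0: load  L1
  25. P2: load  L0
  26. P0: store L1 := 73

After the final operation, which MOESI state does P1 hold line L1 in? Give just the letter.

step 1: P3: load  L1  ⟶  IIIE  (L1)  txn=BusRd  M[L1]=0
step 2: P2: load  L1  ⟶  IISS  (L1)  txn=BusRd  M[L1]=0
step 3: P1: load  L0  ⟶  IEII  (L0)  txn=BusRd  M[L0]=10
step 4: P0: store L0 := 4  ⟶  MIII  (L0)  txn=BusRdX  M[L0]=10
step 5: P2: store L1 := 80  ⟶  IIMI  (L1)  txn=BusUpgr  M[L1]=0
step 6: P2: load  L0  ⟶  OISI  (L0)  txn=BusRd  M[L0]=10
step 7: P2: store L0 := 9  ⟶  IIMI  (L0)  txn=BusUpgr+Flush  M[L0]=4
step 8: P0: load  L0  ⟶  SIOI  (L0)  txn=BusRd  M[L0]=4
step 9: P3: store L1 := 46  ⟶  IIIM  (L1)  txn=BusRdX+Flush  M[L1]=80
step 10: P1: load  L1  ⟶  ISIO  (L1)  txn=BusRd  M[L1]=80
step 11: P3: store L0 := 69  ⟶  IIIM  (L0)  txn=BusRdX+Flush  M[L0]=9
step 12: P1: store L0 := 49  ⟶  IMII  (L0)  txn=BusRdX+Flush  M[L0]=69
step 13: P3: load  L0  ⟶  IOIS  (L0)  txn=BusRd  M[L0]=69
step 14: P2: load  L0  ⟶  IOSS  (L0)  txn=BusRd  M[L0]=69
step 15: P3: store L1 := 94  ⟶  IIIM  (L1)  txn=BusUpgr  M[L1]=80
step 16: P0: load  L0  ⟶  SOSS  (L0)  txn=BusRd  M[L0]=69
step 17: P3: store L1 := 52  ⟶  IIIM  (L1)  txn=∅  M[L1]=80
step 18: P3: load  L0  ⟶  SOSS  (L0)  txn=∅  M[L0]=69
step 19: P0: load  L1  ⟶  SIIO  (L1)  txn=BusRd  M[L1]=80
step 20: P1: load  L0  ⟶  SOSS  (L0)  txn=∅  M[L0]=69
step 21: P2: load  L0  ⟶  SOSS  (L0)  txn=∅  M[L0]=69
step 22: P0: store L0 := 75  ⟶  MIII  (L0)  txn=BusUpgr+Flush  M[L0]=49
step 23: P1: store L1 := 29  ⟶  IMII  (L1)  txn=BusRdX+Flush  M[L1]=52
step 24: P0: load  L1  ⟶  SOII  (L1)  txn=BusRd  M[L1]=52
step 25: P2: load  L0  ⟶  OISI  (L0)  txn=BusRd  M[L0]=49
step 26: P0: store L1 := 73  ⟶  MIII  (L1)  txn=BusUpgr+Flush  M[L1]=29

state = I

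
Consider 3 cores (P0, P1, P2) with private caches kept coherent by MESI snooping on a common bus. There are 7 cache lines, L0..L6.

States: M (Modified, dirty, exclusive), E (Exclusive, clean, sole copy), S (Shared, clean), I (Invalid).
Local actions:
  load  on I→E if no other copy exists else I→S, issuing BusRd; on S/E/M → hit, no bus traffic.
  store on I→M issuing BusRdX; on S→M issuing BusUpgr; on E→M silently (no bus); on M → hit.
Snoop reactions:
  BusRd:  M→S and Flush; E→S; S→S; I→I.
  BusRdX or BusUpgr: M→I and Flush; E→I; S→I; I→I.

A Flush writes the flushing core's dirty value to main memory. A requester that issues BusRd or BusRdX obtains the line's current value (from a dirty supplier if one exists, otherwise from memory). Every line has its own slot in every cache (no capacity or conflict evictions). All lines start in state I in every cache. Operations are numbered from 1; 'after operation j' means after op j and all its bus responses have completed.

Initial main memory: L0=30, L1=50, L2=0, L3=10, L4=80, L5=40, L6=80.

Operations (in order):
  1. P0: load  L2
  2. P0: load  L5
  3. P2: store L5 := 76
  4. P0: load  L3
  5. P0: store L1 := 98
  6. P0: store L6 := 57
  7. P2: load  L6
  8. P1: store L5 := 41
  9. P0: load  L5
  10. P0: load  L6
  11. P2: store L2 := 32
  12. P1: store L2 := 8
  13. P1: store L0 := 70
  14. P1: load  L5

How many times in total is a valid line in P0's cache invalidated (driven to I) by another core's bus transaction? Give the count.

  op1 P0: load  L2 → E/I/I on L2; bus BusRd; mem=0
  op2 P0: load  L5 → E/I/I on L5; bus BusRd; mem=40
  op3 P2: store L5 := 76 → I/I/M on L5; bus BusRdX; mem=40
  op4 P0: load  L3 → E/I/I on L3; bus BusRd; mem=10
  op5 P0: store L1 := 98 → M/I/I on L1; bus BusRdX; mem=50
  op6 P0: store L6 := 57 → M/I/I on L6; bus BusRdX; mem=80
  op7 P2: load  L6 → S/I/S on L6; bus BusRd Flush; mem=57
  op8 P1: store L5 := 41 → I/M/I on L5; bus BusRdX Flush; mem=76
  op9 P0: load  L5 → S/S/I on L5; bus BusRd Flush; mem=41
  op10 P0: load  L6 → S/I/S on L6; bus (none); mem=57
  op11 P2: store L2 := 32 → I/I/M on L2; bus BusRdX; mem=0
  op12 P1: store L2 := 8 → I/M/I on L2; bus BusRdX Flush; mem=32
  op13 P1: store L0 := 70 → I/M/I on L0; bus BusRdX; mem=30
  op14 P1: load  L5 → S/S/I on L5; bus (none); mem=41

invalidations = 2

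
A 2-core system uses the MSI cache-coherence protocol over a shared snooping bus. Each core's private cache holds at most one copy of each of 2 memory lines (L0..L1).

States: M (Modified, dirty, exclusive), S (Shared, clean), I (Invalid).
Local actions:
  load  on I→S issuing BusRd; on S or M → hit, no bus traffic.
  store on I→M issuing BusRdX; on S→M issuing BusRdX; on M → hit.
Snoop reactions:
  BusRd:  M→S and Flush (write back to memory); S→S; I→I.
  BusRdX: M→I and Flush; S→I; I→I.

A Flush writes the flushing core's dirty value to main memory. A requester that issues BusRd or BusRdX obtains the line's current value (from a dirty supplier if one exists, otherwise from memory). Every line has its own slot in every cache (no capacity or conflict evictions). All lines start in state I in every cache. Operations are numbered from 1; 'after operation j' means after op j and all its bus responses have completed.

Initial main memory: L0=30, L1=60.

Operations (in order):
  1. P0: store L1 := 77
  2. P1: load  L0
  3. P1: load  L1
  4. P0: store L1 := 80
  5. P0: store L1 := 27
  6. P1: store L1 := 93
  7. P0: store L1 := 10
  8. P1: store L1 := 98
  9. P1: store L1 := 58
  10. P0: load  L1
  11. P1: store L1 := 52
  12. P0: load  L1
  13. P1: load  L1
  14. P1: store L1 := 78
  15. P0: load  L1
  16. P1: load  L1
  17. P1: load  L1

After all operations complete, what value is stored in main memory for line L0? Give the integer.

step 1: P0: store L1 := 77  ⟶  MI  (L1)  txn=BusRdX  M[L1]=60
step 2: P1: load  L0  ⟶  IS  (L0)  txn=BusRd  M[L0]=30
step 3: P1: load  L1  ⟶  SS  (L1)  txn=BusRd+Flush  M[L1]=77
step 4: P0: store L1 := 80  ⟶  MI  (L1)  txn=BusRdX  M[L1]=77
step 5: P0: store L1 := 27  ⟶  MI  (L1)  txn=∅  M[L1]=77
step 6: P1: store L1 := 93  ⟶  IM  (L1)  txn=BusRdX+Flush  M[L1]=27
step 7: P0: store L1 := 10  ⟶  MI  (L1)  txn=BusRdX+Flush  M[L1]=93
step 8: P1: store L1 := 98  ⟶  IM  (L1)  txn=BusRdX+Flush  M[L1]=10
step 9: P1: store L1 := 58  ⟶  IM  (L1)  txn=∅  M[L1]=10
step 10: P0: load  L1  ⟶  SS  (L1)  txn=BusRd+Flush  M[L1]=58
step 11: P1: store L1 := 52  ⟶  IM  (L1)  txn=BusRdX  M[L1]=58
step 12: P0: load  L1  ⟶  SS  (L1)  txn=BusRd+Flush  M[L1]=52
step 13: P1: load  L1  ⟶  SS  (L1)  txn=∅  M[L1]=52
step 14: P1: store L1 := 78  ⟶  IM  (L1)  txn=BusRdX  M[L1]=52
step 15: P0: load  L1  ⟶  SS  (L1)  txn=BusRd+Flush  M[L1]=78
step 16: P1: load  L1  ⟶  SS  (L1)  txn=∅  M[L1]=78
step 17: P1: load  L1  ⟶  SS  (L1)  txn=∅  M[L1]=78

memory[L0] = 30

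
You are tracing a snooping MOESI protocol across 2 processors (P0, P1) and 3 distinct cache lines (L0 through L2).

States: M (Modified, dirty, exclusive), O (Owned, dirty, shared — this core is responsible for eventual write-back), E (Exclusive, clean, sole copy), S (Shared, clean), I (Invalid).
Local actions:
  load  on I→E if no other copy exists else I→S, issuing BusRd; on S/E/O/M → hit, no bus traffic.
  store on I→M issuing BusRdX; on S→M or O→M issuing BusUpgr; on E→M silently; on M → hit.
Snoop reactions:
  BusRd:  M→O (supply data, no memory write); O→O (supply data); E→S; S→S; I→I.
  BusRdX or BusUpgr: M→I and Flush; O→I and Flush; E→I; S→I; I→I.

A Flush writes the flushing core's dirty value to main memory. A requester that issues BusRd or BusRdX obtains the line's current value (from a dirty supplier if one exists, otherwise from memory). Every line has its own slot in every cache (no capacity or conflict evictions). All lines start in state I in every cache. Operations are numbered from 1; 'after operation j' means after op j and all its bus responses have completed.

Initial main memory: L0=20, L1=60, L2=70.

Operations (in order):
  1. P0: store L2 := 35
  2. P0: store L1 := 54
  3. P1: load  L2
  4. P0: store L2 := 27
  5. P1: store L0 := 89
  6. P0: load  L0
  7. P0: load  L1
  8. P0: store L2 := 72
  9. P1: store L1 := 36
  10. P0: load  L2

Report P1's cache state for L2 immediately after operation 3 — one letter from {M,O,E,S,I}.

  op1 P0: store L2 := 35 → M/I on L2; bus BusRdX; mem=70
  op2 P0: store L1 := 54 → M/I on L1; bus BusRdX; mem=60
  op3 P1: load  L2 → O/S on L2; bus BusRd; mem=70
  op4 P0: store L2 := 27 → M/I on L2; bus BusUpgr; mem=70
  op5 P1: store L0 := 89 → I/M on L0; bus BusRdX; mem=20
  op6 P0: load  L0 → S/O on L0; bus BusRd; mem=20
  op7 P0: load  L1 → M/I on L1; bus (none); mem=60
  op8 P0: store L2 := 72 → M/I on L2; bus (none); mem=70
  op9 P1: store L1 := 36 → I/M on L1; bus BusRdX Flush; mem=54
  op10 P0: load  L2 → M/I on L2; bus (none); mem=70

state = S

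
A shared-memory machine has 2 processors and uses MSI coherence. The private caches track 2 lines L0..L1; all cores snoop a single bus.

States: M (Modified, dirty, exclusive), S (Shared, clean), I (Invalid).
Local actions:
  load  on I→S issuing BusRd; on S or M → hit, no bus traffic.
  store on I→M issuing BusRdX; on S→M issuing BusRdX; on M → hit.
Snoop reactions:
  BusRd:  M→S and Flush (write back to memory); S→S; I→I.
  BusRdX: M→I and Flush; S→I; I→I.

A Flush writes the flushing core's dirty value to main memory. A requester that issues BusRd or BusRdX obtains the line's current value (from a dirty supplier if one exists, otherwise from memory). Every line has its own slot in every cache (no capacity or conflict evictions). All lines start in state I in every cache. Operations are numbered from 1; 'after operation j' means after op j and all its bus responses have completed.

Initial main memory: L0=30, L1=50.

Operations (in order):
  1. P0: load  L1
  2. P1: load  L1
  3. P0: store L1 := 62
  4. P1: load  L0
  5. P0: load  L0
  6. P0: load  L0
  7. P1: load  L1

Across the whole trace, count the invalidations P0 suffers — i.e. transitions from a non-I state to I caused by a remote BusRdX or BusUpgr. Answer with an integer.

1. P0: load  L1  bus=[BusRd]  L1: P0=S P1=I  mem[L1]=50
2. P1: load  L1  bus=[BusRd]  L1: P0=S P1=S  mem[L1]=50
3. P0: store L1 := 62  bus=[BusRdX]  L1: P0=M P1=I  mem[L1]=50
4. P1: load  L0  bus=[BusRd]  L0: P0=I P1=S  mem[L0]=30
5. P0: load  L0  bus=[BusRd]  L0: P0=S P1=S  mem[L0]=30
6. P0: load  L0  bus=[-]  L0: P0=S P1=S  mem[L0]=30
7. P1: load  L1  bus=[BusRd,Flush]  L1: P0=S P1=S  mem[L1]=62

invalidations = 0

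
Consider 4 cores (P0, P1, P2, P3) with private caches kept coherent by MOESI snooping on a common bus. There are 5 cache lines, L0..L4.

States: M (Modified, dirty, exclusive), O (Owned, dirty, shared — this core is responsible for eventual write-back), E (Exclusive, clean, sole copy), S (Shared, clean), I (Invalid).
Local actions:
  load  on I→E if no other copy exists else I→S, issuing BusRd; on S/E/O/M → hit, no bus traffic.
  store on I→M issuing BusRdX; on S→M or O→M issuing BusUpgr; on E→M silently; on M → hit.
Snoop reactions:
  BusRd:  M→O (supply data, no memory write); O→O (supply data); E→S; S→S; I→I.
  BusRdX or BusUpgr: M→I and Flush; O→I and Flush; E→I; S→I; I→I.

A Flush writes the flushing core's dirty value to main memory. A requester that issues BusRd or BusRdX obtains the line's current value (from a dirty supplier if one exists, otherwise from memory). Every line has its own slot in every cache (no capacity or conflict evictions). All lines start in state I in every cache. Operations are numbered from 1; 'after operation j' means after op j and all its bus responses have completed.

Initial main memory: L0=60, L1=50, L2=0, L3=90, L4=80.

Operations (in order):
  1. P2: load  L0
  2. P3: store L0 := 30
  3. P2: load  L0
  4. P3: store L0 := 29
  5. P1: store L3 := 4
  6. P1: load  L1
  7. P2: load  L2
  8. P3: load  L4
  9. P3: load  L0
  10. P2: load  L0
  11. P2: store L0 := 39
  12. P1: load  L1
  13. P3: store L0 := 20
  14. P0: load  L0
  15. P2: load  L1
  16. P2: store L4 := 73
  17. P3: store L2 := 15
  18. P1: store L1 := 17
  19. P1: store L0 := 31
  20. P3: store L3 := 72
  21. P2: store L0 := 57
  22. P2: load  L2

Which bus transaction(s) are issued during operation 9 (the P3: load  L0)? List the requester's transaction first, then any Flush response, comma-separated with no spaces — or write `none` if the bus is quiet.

bus = none

[1] P2: load  L0 | P0:I, P1:I, P2:E(60), P3:I | bus: BusRd
[2] P3: store L0 := 30 | P0:I, P1:I, P2:I, P3:M(30) | bus: BusRdX
[3] P2: load  L0 | P0:I, P1:I, P2:S(30), P3:O(30) | bus: BusRd
[4] P3: store L0 := 29 | P0:I, P1:I, P2:I, P3:M(29) | bus: BusUpgr
[5] P1: store L3 := 4 | P0:I, P1:M(4), P2:I, P3:I | bus: BusRdX
[6] P1: load  L1 | P0:I, P1:E(50), P2:I, P3:I | bus: BusRd
[7] P2: load  L2 | P0:I, P1:I, P2:E(0), P3:I | bus: BusRd
[8] P3: load  L4 | P0:I, P1:I, P2:I, P3:E(80) | bus: BusRd
[9] P3: load  L0 | P0:I, P1:I, P2:I, P3:M(29) | bus: none
[10] P2: load  L0 | P0:I, P1:I, P2:S(29), P3:O(29) | bus: BusRd
[11] P2: store L0 := 39 | P0:I, P1:I, P2:M(39), P3:I | bus: BusUpgr,Flush
[12] P1: load  L1 | P0:I, P1:E(50), P2:I, P3:I | bus: none
[13] P3: store L0 := 20 | P0:I, P1:I, P2:I, P3:M(20) | bus: BusRdX,Flush
[14] P0: load  L0 | P0:S(20), P1:I, P2:I, P3:O(20) | bus: BusRd
[15] P2: load  L1 | P0:I, P1:S(50), P2:S(50), P3:I | bus: BusRd
[16] P2: store L4 := 73 | P0:I, P1:I, P2:M(73), P3:I | bus: BusRdX
[17] P3: store L2 := 15 | P0:I, P1:I, P2:I, P3:M(15) | bus: BusRdX
[18] P1: store L1 := 17 | P0:I, P1:M(17), P2:I, P3:I | bus: BusUpgr
[19] P1: store L0 := 31 | P0:I, P1:M(31), P2:I, P3:I | bus: BusRdX,Flush
[20] P3: store L3 := 72 | P0:I, P1:I, P2:I, P3:M(72) | bus: BusRdX,Flush
[21] P2: store L0 := 57 | P0:I, P1:I, P2:M(57), P3:I | bus: BusRdX,Flush
[22] P2: load  L2 | P0:I, P1:I, P2:S(15), P3:O(15) | bus: BusRd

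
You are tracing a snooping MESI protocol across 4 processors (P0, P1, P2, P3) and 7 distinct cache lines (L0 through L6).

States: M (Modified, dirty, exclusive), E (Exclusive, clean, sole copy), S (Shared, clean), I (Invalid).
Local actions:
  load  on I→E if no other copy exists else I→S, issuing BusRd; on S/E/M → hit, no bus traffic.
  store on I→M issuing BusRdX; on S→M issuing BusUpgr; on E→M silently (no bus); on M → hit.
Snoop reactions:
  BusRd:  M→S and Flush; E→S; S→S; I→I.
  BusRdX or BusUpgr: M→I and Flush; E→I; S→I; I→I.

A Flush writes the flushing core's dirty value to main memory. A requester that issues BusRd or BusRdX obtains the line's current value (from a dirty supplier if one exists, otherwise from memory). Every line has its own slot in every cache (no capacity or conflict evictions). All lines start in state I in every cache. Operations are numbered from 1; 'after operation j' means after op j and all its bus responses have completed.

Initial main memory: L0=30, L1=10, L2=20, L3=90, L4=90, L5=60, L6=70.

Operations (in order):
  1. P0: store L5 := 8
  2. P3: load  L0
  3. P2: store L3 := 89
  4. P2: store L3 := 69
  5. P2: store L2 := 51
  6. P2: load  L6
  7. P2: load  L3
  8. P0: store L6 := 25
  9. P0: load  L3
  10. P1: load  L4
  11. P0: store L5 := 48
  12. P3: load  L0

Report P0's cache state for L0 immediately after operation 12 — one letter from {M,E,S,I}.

state = I

[1] P0: store L5 := 8 | P0:M(8), P1:I, P2:I, P3:I | bus: BusRdX
[2] P3: load  L0 | P0:I, P1:I, P2:I, P3:E(30) | bus: BusRd
[3] P2: store L3 := 89 | P0:I, P1:I, P2:M(89), P3:I | bus: BusRdX
[4] P2: store L3 := 69 | P0:I, P1:I, P2:M(69), P3:I | bus: none
[5] P2: store L2 := 51 | P0:I, P1:I, P2:M(51), P3:I | bus: BusRdX
[6] P2: load  L6 | P0:I, P1:I, P2:E(70), P3:I | bus: BusRd
[7] P2: load  L3 | P0:I, P1:I, P2:M(69), P3:I | bus: none
[8] P0: store L6 := 25 | P0:M(25), P1:I, P2:I, P3:I | bus: BusRdX
[9] P0: load  L3 | P0:S(69), P1:I, P2:S(69), P3:I | bus: BusRd,Flush
[10] P1: load  L4 | P0:I, P1:E(90), P2:I, P3:I | bus: BusRd
[11] P0: store L5 := 48 | P0:M(48), P1:I, P2:I, P3:I | bus: none
[12] P3: load  L0 | P0:I, P1:I, P2:I, P3:E(30) | bus: none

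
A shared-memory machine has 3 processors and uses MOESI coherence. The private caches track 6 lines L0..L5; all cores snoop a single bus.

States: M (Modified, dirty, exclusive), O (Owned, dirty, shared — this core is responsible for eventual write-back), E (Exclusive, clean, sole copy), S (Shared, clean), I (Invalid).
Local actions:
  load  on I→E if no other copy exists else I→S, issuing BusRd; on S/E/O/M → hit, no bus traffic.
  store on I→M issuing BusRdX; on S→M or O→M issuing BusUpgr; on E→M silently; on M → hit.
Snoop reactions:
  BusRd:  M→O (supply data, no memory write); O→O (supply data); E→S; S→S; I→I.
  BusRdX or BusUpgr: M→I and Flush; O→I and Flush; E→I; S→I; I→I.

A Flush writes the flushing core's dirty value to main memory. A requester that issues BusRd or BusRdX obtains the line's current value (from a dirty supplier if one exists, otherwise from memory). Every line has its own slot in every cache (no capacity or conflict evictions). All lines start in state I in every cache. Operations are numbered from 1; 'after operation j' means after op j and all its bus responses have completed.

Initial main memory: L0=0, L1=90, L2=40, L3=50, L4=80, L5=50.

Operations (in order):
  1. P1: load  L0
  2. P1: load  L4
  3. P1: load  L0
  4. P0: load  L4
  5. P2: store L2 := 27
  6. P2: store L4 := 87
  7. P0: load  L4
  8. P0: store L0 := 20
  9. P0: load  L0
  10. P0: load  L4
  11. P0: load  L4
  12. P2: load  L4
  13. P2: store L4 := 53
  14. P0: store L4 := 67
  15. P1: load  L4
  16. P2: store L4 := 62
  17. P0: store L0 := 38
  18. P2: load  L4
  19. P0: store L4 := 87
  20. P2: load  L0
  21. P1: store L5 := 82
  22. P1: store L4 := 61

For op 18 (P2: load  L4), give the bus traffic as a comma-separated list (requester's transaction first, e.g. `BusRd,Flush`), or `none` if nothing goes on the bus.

bus = none

step 1: P1: load  L0  ⟶  IEI  (L0)  txn=BusRd  M[L0]=0
step 2: P1: load  L4  ⟶  IEI  (L4)  txn=BusRd  M[L4]=80
step 3: P1: load  L0  ⟶  IEI  (L0)  txn=∅  M[L0]=0
step 4: P0: load  L4  ⟶  SSI  (L4)  txn=BusRd  M[L4]=80
step 5: P2: store L2 := 27  ⟶  IIM  (L2)  txn=BusRdX  M[L2]=40
step 6: P2: store L4 := 87  ⟶  IIM  (L4)  txn=BusRdX  M[L4]=80
step 7: P0: load  L4  ⟶  SIO  (L4)  txn=BusRd  M[L4]=80
step 8: P0: store L0 := 20  ⟶  MII  (L0)  txn=BusRdX  M[L0]=0
step 9: P0: load  L0  ⟶  MII  (L0)  txn=∅  M[L0]=0
step 10: P0: load  L4  ⟶  SIO  (L4)  txn=∅  M[L4]=80
step 11: P0: load  L4  ⟶  SIO  (L4)  txn=∅  M[L4]=80
step 12: P2: load  L4  ⟶  SIO  (L4)  txn=∅  M[L4]=80
step 13: P2: store L4 := 53  ⟶  IIM  (L4)  txn=BusUpgr  M[L4]=80
step 14: P0: store L4 := 67  ⟶  MII  (L4)  txn=BusRdX+Flush  M[L4]=53
step 15: P1: load  L4  ⟶  OSI  (L4)  txn=BusRd  M[L4]=53
step 16: P2: store L4 := 62  ⟶  IIM  (L4)  txn=BusRdX+Flush  M[L4]=67
step 17: P0: store L0 := 38  ⟶  MII  (L0)  txn=∅  M[L0]=0
step 18: P2: load  L4  ⟶  IIM  (L4)  txn=∅  M[L4]=67
step 19: P0: store L4 := 87  ⟶  MII  (L4)  txn=BusRdX+Flush  M[L4]=62
step 20: P2: load  L0  ⟶  OIS  (L0)  txn=BusRd  M[L0]=0
step 21: P1: store L5 := 82  ⟶  IMI  (L5)  txn=BusRdX  M[L5]=50
step 22: P1: store L4 := 61  ⟶  IMI  (L4)  txn=BusRdX+Flush  M[L4]=87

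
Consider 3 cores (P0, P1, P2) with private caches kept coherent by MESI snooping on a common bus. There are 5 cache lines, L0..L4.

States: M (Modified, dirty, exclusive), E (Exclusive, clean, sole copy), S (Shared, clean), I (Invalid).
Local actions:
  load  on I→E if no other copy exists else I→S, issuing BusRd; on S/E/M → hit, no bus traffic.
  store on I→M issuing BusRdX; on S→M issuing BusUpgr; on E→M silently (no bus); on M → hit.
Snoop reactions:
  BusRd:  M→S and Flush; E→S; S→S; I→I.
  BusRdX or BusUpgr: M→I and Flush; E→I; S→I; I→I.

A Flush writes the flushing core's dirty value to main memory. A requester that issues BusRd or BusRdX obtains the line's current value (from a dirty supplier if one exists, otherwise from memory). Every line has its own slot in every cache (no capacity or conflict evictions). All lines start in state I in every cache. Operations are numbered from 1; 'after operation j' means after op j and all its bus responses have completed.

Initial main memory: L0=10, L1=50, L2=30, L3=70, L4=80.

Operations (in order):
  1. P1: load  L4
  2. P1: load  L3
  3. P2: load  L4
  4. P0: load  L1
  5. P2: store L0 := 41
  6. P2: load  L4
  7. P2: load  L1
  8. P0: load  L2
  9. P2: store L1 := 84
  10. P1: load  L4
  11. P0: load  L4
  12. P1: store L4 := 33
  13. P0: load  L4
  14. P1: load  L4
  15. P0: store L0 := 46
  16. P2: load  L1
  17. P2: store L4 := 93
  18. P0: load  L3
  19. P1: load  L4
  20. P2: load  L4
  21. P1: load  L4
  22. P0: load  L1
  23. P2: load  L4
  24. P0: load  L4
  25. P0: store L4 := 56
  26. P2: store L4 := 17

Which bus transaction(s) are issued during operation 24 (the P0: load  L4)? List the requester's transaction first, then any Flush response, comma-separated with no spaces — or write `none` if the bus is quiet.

step 1: P1: load  L4  ⟶  IEI  (L4)  txn=BusRd  M[L4]=80
step 2: P1: load  L3  ⟶  IEI  (L3)  txn=BusRd  M[L3]=70
step 3: P2: load  L4  ⟶  ISS  (L4)  txn=BusRd  M[L4]=80
step 4: P0: load  L1  ⟶  EII  (L1)  txn=BusRd  M[L1]=50
step 5: P2: store L0 := 41  ⟶  IIM  (L0)  txn=BusRdX  M[L0]=10
step 6: P2: load  L4  ⟶  ISS  (L4)  txn=∅  M[L4]=80
step 7: P2: load  L1  ⟶  SIS  (L1)  txn=BusRd  M[L1]=50
step 8: P0: load  L2  ⟶  EII  (L2)  txn=BusRd  M[L2]=30
step 9: P2: store L1 := 84  ⟶  IIM  (L1)  txn=BusUpgr  M[L1]=50
step 10: P1: load  L4  ⟶  ISS  (L4)  txn=∅  M[L4]=80
step 11: P0: load  L4  ⟶  SSS  (L4)  txn=BusRd  M[L4]=80
step 12: P1: store L4 := 33  ⟶  IMI  (L4)  txn=BusUpgr  M[L4]=80
step 13: P0: load  L4  ⟶  SSI  (L4)  txn=BusRd+Flush  M[L4]=33
step 14: P1: load  L4  ⟶  SSI  (L4)  txn=∅  M[L4]=33
step 15: P0: store L0 := 46  ⟶  MII  (L0)  txn=BusRdX+Flush  M[L0]=41
step 16: P2: load  L1  ⟶  IIM  (L1)  txn=∅  M[L1]=50
step 17: P2: store L4 := 93  ⟶  IIM  (L4)  txn=BusRdX  M[L4]=33
step 18: P0: load  L3  ⟶  SSI  (L3)  txn=BusRd  M[L3]=70
step 19: P1: load  L4  ⟶  ISS  (L4)  txn=BusRd+Flush  M[L4]=93
step 20: P2: load  L4  ⟶  ISS  (L4)  txn=∅  M[L4]=93
step 21: P1: load  L4  ⟶  ISS  (L4)  txn=∅  M[L4]=93
step 22: P0: load  L1  ⟶  SIS  (L1)  txn=BusRd+Flush  M[L1]=84
step 23: P2: load  L4  ⟶  ISS  (L4)  txn=∅  M[L4]=93
step 24: P0: load  L4  ⟶  SSS  (L4)  txn=BusRd  M[L4]=93
step 25: P0: store L4 := 56  ⟶  MII  (L4)  txn=BusUpgr  M[L4]=93
step 26: P2: store L4 := 17  ⟶  IIM  (L4)  txn=BusRdX+Flush  M[L4]=56

bus = BusRd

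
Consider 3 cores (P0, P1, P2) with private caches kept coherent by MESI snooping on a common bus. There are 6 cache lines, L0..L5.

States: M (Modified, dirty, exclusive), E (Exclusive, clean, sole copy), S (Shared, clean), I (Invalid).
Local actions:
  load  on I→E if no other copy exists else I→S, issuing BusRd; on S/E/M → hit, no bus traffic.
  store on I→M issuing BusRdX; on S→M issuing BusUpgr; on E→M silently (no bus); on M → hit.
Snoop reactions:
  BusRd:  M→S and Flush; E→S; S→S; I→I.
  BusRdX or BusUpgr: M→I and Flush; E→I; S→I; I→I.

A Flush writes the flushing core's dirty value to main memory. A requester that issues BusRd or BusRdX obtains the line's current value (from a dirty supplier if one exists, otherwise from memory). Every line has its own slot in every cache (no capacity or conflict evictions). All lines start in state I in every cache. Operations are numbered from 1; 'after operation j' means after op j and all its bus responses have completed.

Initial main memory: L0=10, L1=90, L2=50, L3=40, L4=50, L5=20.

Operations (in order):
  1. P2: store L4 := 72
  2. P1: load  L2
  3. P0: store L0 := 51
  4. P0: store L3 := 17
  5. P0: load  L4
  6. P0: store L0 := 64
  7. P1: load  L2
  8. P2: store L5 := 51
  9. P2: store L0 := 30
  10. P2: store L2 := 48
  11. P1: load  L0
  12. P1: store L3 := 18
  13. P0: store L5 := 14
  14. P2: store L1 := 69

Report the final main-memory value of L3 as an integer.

memory[L3] = 17

[1] P2: store L4 := 72 | P0:I, P1:I, P2:M(72) | bus: BusRdX
[2] P1: load  L2 | P0:I, P1:E(50), P2:I | bus: BusRd
[3] P0: store L0 := 51 | P0:M(51), P1:I, P2:I | bus: BusRdX
[4] P0: store L3 := 17 | P0:M(17), P1:I, P2:I | bus: BusRdX
[5] P0: load  L4 | P0:S(72), P1:I, P2:S(72) | bus: BusRd,Flush
[6] P0: store L0 := 64 | P0:M(64), P1:I, P2:I | bus: none
[7] P1: load  L2 | P0:I, P1:E(50), P2:I | bus: none
[8] P2: store L5 := 51 | P0:I, P1:I, P2:M(51) | bus: BusRdX
[9] P2: store L0 := 30 | P0:I, P1:I, P2:M(30) | bus: BusRdX,Flush
[10] P2: store L2 := 48 | P0:I, P1:I, P2:M(48) | bus: BusRdX
[11] P1: load  L0 | P0:I, P1:S(30), P2:S(30) | bus: BusRd,Flush
[12] P1: store L3 := 18 | P0:I, P1:M(18), P2:I | bus: BusRdX,Flush
[13] P0: store L5 := 14 | P0:M(14), P1:I, P2:I | bus: BusRdX,Flush
[14] P2: store L1 := 69 | P0:I, P1:I, P2:M(69) | bus: BusRdX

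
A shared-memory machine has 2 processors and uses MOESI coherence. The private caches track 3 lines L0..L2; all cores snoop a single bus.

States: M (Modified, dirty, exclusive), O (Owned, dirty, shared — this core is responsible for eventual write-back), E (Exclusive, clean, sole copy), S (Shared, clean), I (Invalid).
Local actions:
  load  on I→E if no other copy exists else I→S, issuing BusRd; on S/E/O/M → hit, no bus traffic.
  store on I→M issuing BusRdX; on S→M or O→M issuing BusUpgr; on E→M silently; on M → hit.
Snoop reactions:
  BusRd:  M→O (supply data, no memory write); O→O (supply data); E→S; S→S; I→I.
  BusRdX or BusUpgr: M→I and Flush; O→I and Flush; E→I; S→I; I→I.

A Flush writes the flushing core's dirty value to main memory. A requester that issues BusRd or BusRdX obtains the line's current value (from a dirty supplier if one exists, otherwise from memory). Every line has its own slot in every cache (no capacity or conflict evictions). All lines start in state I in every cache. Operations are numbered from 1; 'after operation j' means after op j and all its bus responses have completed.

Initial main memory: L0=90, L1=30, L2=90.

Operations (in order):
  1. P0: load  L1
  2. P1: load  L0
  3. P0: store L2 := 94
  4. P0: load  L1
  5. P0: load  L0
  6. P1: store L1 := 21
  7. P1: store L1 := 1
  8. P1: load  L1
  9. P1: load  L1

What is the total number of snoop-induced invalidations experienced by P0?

step 1: P0: load  L1  ⟶  EI  (L1)  txn=BusRd  M[L1]=30
step 2: P1: load  L0  ⟶  IE  (L0)  txn=BusRd  M[L0]=90
step 3: P0: store L2 := 94  ⟶  MI  (L2)  txn=BusRdX  M[L2]=90
step 4: P0: load  L1  ⟶  EI  (L1)  txn=∅  M[L1]=30
step 5: P0: load  L0  ⟶  SS  (L0)  txn=BusRd  M[L0]=90
step 6: P1: store L1 := 21  ⟶  IM  (L1)  txn=BusRdX  M[L1]=30
step 7: P1: store L1 := 1  ⟶  IM  (L1)  txn=∅  M[L1]=30
step 8: P1: load  L1  ⟶  IM  (L1)  txn=∅  M[L1]=30
step 9: P1: load  L1  ⟶  IM  (L1)  txn=∅  M[L1]=30

invalidations = 1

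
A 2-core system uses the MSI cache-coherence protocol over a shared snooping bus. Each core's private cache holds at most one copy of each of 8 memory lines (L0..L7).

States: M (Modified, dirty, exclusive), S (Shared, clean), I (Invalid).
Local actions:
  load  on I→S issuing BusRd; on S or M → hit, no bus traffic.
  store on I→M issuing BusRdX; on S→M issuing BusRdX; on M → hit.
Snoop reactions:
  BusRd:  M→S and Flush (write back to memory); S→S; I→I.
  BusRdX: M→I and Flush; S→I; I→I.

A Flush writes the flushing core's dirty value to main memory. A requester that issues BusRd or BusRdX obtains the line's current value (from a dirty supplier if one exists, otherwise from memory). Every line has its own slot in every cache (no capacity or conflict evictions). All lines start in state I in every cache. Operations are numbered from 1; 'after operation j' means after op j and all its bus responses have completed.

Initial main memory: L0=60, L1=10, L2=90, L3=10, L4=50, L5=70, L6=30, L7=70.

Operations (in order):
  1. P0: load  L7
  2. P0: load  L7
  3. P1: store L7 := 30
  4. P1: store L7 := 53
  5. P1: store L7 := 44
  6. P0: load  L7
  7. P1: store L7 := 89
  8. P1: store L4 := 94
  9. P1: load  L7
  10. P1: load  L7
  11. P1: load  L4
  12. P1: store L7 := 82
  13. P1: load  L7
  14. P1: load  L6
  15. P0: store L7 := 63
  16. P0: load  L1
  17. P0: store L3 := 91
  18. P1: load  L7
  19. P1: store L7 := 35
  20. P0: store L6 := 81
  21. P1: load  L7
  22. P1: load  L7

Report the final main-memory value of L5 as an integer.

[1] P0: load  L7 | P0:S(70), P1:I | bus: BusRd
[2] P0: load  L7 | P0:S(70), P1:I | bus: none
[3] P1: store L7 := 30 | P0:I, P1:M(30) | bus: BusRdX
[4] P1: store L7 := 53 | P0:I, P1:M(53) | bus: none
[5] P1: store L7 := 44 | P0:I, P1:M(44) | bus: none
[6] P0: load  L7 | P0:S(44), P1:S(44) | bus: BusRd,Flush
[7] P1: store L7 := 89 | P0:I, P1:M(89) | bus: BusRdX
[8] P1: store L4 := 94 | P0:I, P1:M(94) | bus: BusRdX
[9] P1: load  L7 | P0:I, P1:M(89) | bus: none
[10] P1: load  L7 | P0:I, P1:M(89) | bus: none
[11] P1: load  L4 | P0:I, P1:M(94) | bus: none
[12] P1: store L7 := 82 | P0:I, P1:M(82) | bus: none
[13] P1: load  L7 | P0:I, P1:M(82) | bus: none
[14] P1: load  L6 | P0:I, P1:S(30) | bus: BusRd
[15] P0: store L7 := 63 | P0:M(63), P1:I | bus: BusRdX,Flush
[16] P0: load  L1 | P0:S(10), P1:I | bus: BusRd
[17] P0: store L3 := 91 | P0:M(91), P1:I | bus: BusRdX
[18] P1: load  L7 | P0:S(63), P1:S(63) | bus: BusRd,Flush
[19] P1: store L7 := 35 | P0:I, P1:M(35) | bus: BusRdX
[20] P0: store L6 := 81 | P0:M(81), P1:I | bus: BusRdX
[21] P1: load  L7 | P0:I, P1:M(35) | bus: none
[22] P1: load  L7 | P0:I, P1:M(35) | bus: none

memory[L5] = 70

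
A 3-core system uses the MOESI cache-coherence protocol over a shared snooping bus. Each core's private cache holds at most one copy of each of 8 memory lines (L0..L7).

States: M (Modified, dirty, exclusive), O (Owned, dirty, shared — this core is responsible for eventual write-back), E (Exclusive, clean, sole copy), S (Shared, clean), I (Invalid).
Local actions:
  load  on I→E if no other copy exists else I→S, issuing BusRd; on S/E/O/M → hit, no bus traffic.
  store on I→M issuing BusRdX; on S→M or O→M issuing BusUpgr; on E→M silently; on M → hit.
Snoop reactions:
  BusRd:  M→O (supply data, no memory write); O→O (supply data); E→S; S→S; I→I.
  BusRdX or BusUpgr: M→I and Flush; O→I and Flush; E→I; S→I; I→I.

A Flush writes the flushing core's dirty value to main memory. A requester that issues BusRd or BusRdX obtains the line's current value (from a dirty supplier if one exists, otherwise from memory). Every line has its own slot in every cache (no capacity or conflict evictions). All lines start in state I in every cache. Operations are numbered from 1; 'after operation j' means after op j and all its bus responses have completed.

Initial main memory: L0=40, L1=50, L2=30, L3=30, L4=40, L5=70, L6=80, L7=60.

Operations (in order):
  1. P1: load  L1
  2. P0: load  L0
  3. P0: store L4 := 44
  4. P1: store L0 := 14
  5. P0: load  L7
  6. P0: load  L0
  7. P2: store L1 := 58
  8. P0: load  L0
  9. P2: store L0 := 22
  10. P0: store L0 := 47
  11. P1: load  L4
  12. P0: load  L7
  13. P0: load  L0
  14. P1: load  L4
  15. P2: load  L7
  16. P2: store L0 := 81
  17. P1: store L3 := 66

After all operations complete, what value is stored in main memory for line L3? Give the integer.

memory[L3] = 30

  op1 P1: load  L1 → I/E/I on L1; bus BusRd; mem=50
  op2 P0: load  L0 → E/I/I on L0; bus BusRd; mem=40
  op3 P0: store L4 := 44 → M/I/I on L4; bus BusRdX; mem=40
  op4 P1: store L0 := 14 → I/M/I on L0; bus BusRdX; mem=40
  op5 P0: load  L7 → E/I/I on L7; bus BusRd; mem=60
  op6 P0: load  L0 → S/O/I on L0; bus BusRd; mem=40
  op7 P2: store L1 := 58 → I/I/M on L1; bus BusRdX; mem=50
  op8 P0: load  L0 → S/O/I on L0; bus (none); mem=40
  op9 P2: store L0 := 22 → I/I/M on L0; bus BusRdX Flush; mem=14
  op10 P0: store L0 := 47 → M/I/I on L0; bus BusRdX Flush; mem=22
  op11 P1: load  L4 → O/S/I on L4; bus BusRd; mem=40
  op12 P0: load  L7 → E/I/I on L7; bus (none); mem=60
  op13 P0: load  L0 → M/I/I on L0; bus (none); mem=22
  op14 P1: load  L4 → O/S/I on L4; bus (none); mem=40
  op15 P2: load  L7 → S/I/S on L7; bus BusRd; mem=60
  op16 P2: store L0 := 81 → I/I/M on L0; bus BusRdX Flush; mem=47
  op17 P1: store L3 := 66 → I/M/I on L3; bus BusRdX; mem=30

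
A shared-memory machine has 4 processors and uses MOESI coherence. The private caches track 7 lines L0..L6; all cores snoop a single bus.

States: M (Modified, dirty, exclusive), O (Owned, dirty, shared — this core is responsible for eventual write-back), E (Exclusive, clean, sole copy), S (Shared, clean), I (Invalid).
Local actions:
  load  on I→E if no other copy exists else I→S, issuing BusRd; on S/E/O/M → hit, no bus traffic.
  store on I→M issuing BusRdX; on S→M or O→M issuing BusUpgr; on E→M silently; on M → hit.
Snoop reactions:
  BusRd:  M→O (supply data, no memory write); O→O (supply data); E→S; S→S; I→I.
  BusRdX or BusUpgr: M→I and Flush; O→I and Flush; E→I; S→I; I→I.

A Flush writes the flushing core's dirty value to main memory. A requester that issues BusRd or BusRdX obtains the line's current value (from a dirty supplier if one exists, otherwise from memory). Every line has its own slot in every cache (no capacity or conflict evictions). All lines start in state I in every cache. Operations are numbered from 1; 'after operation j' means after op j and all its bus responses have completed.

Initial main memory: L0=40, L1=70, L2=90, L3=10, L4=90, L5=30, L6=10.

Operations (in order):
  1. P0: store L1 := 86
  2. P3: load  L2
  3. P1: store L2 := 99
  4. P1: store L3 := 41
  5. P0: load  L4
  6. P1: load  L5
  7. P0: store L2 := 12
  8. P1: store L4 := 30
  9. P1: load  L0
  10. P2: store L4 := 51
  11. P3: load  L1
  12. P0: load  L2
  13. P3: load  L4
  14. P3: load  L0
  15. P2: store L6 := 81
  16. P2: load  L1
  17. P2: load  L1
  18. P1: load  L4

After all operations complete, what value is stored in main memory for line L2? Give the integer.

memory[L2] = 99

step 1: P0: store L1 := 86  ⟶  MIII  (L1)  txn=BusRdX  M[L1]=70
step 2: P3: load  L2  ⟶  IIIE  (L2)  txn=BusRd  M[L2]=90
step 3: P1: store L2 := 99  ⟶  IMII  (L2)  txn=BusRdX  M[L2]=90
step 4: P1: store L3 := 41  ⟶  IMII  (L3)  txn=BusRdX  M[L3]=10
step 5: P0: load  L4  ⟶  EIII  (L4)  txn=BusRd  M[L4]=90
step 6: P1: load  L5  ⟶  IEII  (L5)  txn=BusRd  M[L5]=30
step 7: P0: store L2 := 12  ⟶  MIII  (L2)  txn=BusRdX+Flush  M[L2]=99
step 8: P1: store L4 := 30  ⟶  IMII  (L4)  txn=BusRdX  M[L4]=90
step 9: P1: load  L0  ⟶  IEII  (L0)  txn=BusRd  M[L0]=40
step 10: P2: store L4 := 51  ⟶  IIMI  (L4)  txn=BusRdX+Flush  M[L4]=30
step 11: P3: load  L1  ⟶  OIIS  (L1)  txn=BusRd  M[L1]=70
step 12: P0: load  L2  ⟶  MIII  (L2)  txn=∅  M[L2]=99
step 13: P3: load  L4  ⟶  IIOS  (L4)  txn=BusRd  M[L4]=30
step 14: P3: load  L0  ⟶  ISIS  (L0)  txn=BusRd  M[L0]=40
step 15: P2: store L6 := 81  ⟶  IIMI  (L6)  txn=BusRdX  M[L6]=10
step 16: P2: load  L1  ⟶  OISS  (L1)  txn=BusRd  M[L1]=70
step 17: P2: load  L1  ⟶  OISS  (L1)  txn=∅  M[L1]=70
step 18: P1: load  L4  ⟶  ISOS  (L4)  txn=BusRd  M[L4]=30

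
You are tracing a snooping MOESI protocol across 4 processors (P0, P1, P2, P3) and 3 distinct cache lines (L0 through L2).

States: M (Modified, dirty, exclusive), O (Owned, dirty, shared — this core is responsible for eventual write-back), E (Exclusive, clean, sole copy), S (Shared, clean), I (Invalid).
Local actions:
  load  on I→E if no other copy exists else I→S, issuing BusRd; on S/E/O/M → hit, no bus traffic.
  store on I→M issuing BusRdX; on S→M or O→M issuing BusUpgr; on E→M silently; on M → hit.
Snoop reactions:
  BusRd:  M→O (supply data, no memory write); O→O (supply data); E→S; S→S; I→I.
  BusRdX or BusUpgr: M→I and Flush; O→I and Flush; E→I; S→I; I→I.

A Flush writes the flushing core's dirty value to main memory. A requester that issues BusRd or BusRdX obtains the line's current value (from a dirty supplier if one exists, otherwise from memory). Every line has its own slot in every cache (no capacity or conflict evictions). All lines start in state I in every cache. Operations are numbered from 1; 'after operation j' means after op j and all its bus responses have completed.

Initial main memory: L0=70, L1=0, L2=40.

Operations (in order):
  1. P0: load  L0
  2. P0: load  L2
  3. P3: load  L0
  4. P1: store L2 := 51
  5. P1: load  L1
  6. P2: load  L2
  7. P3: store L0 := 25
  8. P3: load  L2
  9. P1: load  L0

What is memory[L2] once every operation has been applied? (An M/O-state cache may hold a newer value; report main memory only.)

1. P0: load  L0  bus=[BusRd]  L0: P0=E P1=I P2=I P3=I  mem[L0]=70
2. P0: load  L2  bus=[BusRd]  L2: P0=E P1=I P2=I P3=I  mem[L2]=40
3. P3: load  L0  bus=[BusRd]  L0: P0=S P1=I P2=I P3=S  mem[L0]=70
4. P1: store L2 := 51  bus=[BusRdX]  L2: P0=I P1=M P2=I P3=I  mem[L2]=40
5. P1: load  L1  bus=[BusRd]  L1: P0=I P1=E P2=I P3=I  mem[L1]=0
6. P2: load  L2  bus=[BusRd]  L2: P0=I P1=O P2=S P3=I  mem[L2]=40
7. P3: store L0 := 25  bus=[BusUpgr]  L0: P0=I P1=I P2=I P3=M  mem[L0]=70
8. P3: load  L2  bus=[BusRd]  L2: P0=I P1=O P2=S P3=S  mem[L2]=40
9. P1: load  L0  bus=[BusRd]  L0: P0=I P1=S P2=I P3=O  mem[L0]=70

memory[L2] = 40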